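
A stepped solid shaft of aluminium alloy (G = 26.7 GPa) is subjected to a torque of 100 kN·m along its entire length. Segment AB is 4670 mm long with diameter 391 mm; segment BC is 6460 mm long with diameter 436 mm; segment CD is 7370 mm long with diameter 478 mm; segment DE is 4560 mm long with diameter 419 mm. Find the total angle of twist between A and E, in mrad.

25.5 mrad

J_AB = π(0.391)⁴/32 = 2.29×10^-3 m⁴; J_BC = π(0.436)⁴/32 = 3.55×10^-3 m⁴; J_CD = π(0.478)⁴/32 = 5.13×10^-3 m⁴; J_DE = π(0.419)⁴/32 = 3.03×10^-3 m⁴.
θ = (T/G)·Σ L_i/J_i = (100000/26.7×10⁹)·(4.67/2.29×10^-3 + 6.46/3.55×10^-3 + 7.37/5.13×10^-3 + 4.56/3.03×10^-3) = 0.02547 rad.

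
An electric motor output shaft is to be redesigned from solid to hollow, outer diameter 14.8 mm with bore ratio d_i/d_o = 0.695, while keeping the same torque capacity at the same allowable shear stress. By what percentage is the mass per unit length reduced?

38.3 %

Equal τ_max and T ⇒ the solid shaft needs d_s³ = d_o³(1−k⁴), so d_s = 14.8·(1−0.695⁴)^(1/3) = 13.55 mm.
Area ratio A_h/A_s = d_o²(1−k²)/d_s² = (1−k²)/(1−k⁴)^(2/3) = 0.6172.
Mass saving = 1 − 0.6172 = 38.3 %.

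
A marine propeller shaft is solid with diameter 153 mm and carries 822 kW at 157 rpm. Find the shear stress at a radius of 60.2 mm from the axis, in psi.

ω = 2π·157/60 = 16.44 rad/s, so T = P/ω = 822×10³ / 16.44 = 50000 N·m.
J = πd⁴/32 = π(0.153)⁴/32 = 5.380×10^-5 m⁴.
Shear stress varies linearly with radius: τ = T·r/J = 50000 × 0.0602 / 5.380×10^-5 = 5.595×10^7 Pa.

8110 psi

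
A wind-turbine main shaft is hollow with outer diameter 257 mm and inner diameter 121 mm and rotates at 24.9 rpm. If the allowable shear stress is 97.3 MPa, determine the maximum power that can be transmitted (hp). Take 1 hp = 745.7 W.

1080 hp

J = π(d_o⁴ − d_i⁴)/32 = π(0.257⁴ − 0.121⁴)/32 = 4.072×10^-4 m⁴.
T_max = τ_allow·J/r = 9.73×10^7 × 4.072×10^-4 / 0.129 = 308400 N·m.
ω = 2π·24.9/60 = 2.608 rad/s, so P_max = T_max·ω = 8.041×10^5 W.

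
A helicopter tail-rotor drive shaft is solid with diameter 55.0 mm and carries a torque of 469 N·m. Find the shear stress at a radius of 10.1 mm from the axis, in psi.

765 psi

J = πd⁴/32 = π(0.0550)⁴/32 = 8.984×10^-7 m⁴.
Shear stress varies linearly with radius: τ = T·r/J = 469.0 × 0.0101 / 8.984×10^-7 = 5.273×10^6 Pa.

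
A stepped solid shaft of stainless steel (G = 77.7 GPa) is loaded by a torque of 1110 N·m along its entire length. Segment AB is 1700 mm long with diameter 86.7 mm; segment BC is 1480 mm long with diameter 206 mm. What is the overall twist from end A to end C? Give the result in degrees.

J_AB = π(0.0867)⁴/32 = 5.55×10^-6 m⁴; J_BC = π(0.206)⁴/32 = 1.77×10^-4 m⁴.
θ = (T/G)·Σ L_i/J_i = (1110/77.7×10⁹)·(1.70/5.55×10^-6 + 1.48/1.77×10^-4) = 4.498×10^-3 rad.

0.258°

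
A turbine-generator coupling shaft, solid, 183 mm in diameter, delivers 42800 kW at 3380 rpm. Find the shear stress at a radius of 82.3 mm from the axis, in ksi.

ω = 2π·3380/60 = 354.0 rad/s, so T = P/ω = 42800×10³ / 354.0 = 120900 N·m.
J = πd⁴/32 = π(0.183)⁴/32 = 1.101×10^-4 m⁴.
Shear stress varies linearly with radius: τ = T·r/J = 120900 × 0.0823 / 1.101×10^-4 = 9.038×10^7 Pa.

13.1 ksi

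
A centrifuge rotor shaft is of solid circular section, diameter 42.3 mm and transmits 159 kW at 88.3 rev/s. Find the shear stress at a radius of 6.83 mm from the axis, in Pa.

6.23e6 Pa

ω = 2π·88.3 = 554.8 rad/s, so T = P/ω = 159×10³ / 554.8 = 286.6 N·m.
J = πd⁴/32 = π(0.0423)⁴/32 = 3.143×10^-7 m⁴.
Shear stress varies linearly with radius: τ = T·r/J = 286.6 × 0.00683 / 3.143×10^-7 = 6.228×10^6 Pa.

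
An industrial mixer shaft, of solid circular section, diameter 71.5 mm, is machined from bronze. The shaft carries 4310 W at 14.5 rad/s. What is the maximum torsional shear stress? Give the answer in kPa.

ω = 14.5 rad/s, so T = P/ω = 4310 / 14.50 = 297.2 N·m.
J = πd⁴/32 = π(0.0715)⁴/32 = 2.566×10^-6 m⁴.
τ_max = T·r/J = 297.2 × 0.0357 / 2.566×10^-6 = 4.142×10^6 Pa.

4140 kPa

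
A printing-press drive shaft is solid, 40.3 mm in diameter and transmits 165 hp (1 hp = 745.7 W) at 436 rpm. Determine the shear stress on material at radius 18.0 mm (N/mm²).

ω = 2π·436/60 = 45.66 rad/s, so T = P/ω = 165×745.7 / 45.66 = 2695 N·m.
J = πd⁴/32 = π(0.0403)⁴/32 = 2.590×10^-7 m⁴.
Shear stress varies linearly with radius: τ = T·r/J = 2695 × 0.0180 / 2.590×10^-7 = 1.873×10^8 Pa.

187 N/mm²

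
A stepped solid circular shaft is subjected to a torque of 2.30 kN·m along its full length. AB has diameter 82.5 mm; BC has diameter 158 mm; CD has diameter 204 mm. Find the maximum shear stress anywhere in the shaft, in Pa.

Under the same torque, τ_max = 16T/(πd³) is largest where d is smallest — segment AB (d = 82.5 mm).
τ_max = 16·2300/(π·(0.0825)³) = 2.086×10^7 Pa.

2.09e7 Pa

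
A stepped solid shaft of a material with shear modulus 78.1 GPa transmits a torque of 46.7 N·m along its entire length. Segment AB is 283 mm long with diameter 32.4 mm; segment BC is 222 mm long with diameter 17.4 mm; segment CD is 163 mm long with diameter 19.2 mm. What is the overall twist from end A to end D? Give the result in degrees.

1.35°

J_AB = π(0.0324)⁴/32 = 1.08×10^-7 m⁴; J_BC = π(0.0174)⁴/32 = 9.00×10^-9 m⁴; J_CD = π(0.0192)⁴/32 = 1.33×10^-8 m⁴.
θ = (T/G)·Σ L_i/J_i = (46.70/78.1×10⁹)·(0.283/1.08×10^-7 + 0.222/9.00×10^-9 + 0.163/1.33×10^-8) = 0.02362 rad.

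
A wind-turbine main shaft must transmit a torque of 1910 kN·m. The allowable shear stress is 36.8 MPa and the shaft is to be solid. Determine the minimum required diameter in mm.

642 mm

For a solid shaft τ_max = 16T/(πd³), so d = (16T/(π τ_allow))^(1/3) = (16·1.910e6/(π·3.68×10^7))^(1/3) = 0.6418 m.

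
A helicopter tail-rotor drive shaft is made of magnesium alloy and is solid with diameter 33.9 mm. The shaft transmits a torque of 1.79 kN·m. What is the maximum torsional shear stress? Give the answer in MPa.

J = πd⁴/32 = π(0.0339)⁴/32 = 1.297×10^-7 m⁴.
τ_max = T·r/J = 1790 × 0.0169 / 1.297×10^-7 = 2.340×10^8 Pa.

234 MPa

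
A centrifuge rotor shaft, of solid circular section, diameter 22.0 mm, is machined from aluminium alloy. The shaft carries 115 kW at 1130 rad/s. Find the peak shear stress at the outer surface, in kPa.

48700 kPa

ω = 1130 rad/s, so T = P/ω = 115×10³ / 1130 = 101.8 N·m.
J = πd⁴/32 = π(0.0220)⁴/32 = 2.300×10^-8 m⁴.
τ_max = T·r/J = 101.8 × 0.0110 / 2.300×10^-8 = 4.868×10^7 Pa.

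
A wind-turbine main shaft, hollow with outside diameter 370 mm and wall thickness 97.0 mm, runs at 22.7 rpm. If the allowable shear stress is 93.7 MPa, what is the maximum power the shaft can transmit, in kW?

2100 kW

J = π(d_o⁴ − d_i⁴)/32 = π(0.370⁴ − 0.176⁴)/32 = 1.746×10^-3 m⁴.
T_max = τ_allow·J/r = 9.37×10^7 × 1.746×10^-3 / 0.185 = 884200 N·m.
ω = 2π·22.7/60 = 2.377 rad/s, so P_max = T_max·ω = 2.102×10^6 W.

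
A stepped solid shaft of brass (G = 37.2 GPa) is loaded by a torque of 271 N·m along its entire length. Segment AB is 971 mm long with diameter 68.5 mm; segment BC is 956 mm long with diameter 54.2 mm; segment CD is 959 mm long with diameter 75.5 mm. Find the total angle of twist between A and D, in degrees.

0.784°

J_AB = π(0.0685)⁴/32 = 2.16×10^-6 m⁴; J_BC = π(0.0542)⁴/32 = 8.47×10^-7 m⁴; J_CD = π(0.0755)⁴/32 = 3.19×10^-6 m⁴.
θ = (T/G)·Σ L_i/J_i = (271.0/37.2×10⁹)·(0.971/2.16×10^-6 + 0.956/8.47×10^-7 + 0.959/3.19×10^-6) = 0.01368 rad.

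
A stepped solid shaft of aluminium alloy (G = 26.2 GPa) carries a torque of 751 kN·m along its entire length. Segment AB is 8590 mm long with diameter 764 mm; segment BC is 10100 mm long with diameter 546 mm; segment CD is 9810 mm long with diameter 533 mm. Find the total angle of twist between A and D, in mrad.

76.0 mrad

J_AB = π(0.764)⁴/32 = 0.0334 m⁴; J_BC = π(0.546)⁴/32 = 8.73×10^-3 m⁴; J_CD = π(0.533)⁴/32 = 7.92×10^-3 m⁴.
θ = (T/G)·Σ L_i/J_i = (751000/26.2×10⁹)·(8.59/0.0334 + 10.1/8.73×10^-3 + 9.81/7.92×10^-3) = 0.07603 rad.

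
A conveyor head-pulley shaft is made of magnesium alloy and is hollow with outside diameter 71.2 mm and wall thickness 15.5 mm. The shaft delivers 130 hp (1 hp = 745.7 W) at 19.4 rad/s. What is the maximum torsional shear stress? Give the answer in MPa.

ω = 19.4 rad/s, so T = P/ω = 130×745.7 / 19.40 = 4997 N·m.
J = π(d_o⁴ − d_i⁴)/32 = π(0.0712⁴ − 0.0402⁴)/32 = 2.267×10^-6 m⁴.
τ_max = T·r/J = 4997 × 0.0356 / 2.267×10^-6 = 7.848×10^7 Pa.

78.5 MPa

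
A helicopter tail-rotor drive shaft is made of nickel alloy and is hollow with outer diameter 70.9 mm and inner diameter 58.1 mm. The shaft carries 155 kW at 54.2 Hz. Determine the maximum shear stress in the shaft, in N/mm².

ω = 2π·54.2 = 340.5 rad/s, so T = P/ω = 155×10³ / 340.5 = 455.1 N·m.
J = π(d_o⁴ − d_i⁴)/32 = π(0.0709⁴ − 0.0581⁴)/32 = 1.362×10^-6 m⁴.
τ_max = T·r/J = 455.1 × 0.0355 / 1.362×10^-6 = 1.185×10^7 Pa.

11.8 N/mm²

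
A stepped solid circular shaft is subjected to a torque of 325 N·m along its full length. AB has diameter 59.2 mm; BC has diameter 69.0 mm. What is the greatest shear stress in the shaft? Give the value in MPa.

Under the same torque, τ_max = 16T/(πd³) is largest where d is smallest — segment AB (d = 59.2 mm).
τ_max = 16·325.0/(π·(0.0592)³) = 7.978×10^6 Pa.

7.98 MPa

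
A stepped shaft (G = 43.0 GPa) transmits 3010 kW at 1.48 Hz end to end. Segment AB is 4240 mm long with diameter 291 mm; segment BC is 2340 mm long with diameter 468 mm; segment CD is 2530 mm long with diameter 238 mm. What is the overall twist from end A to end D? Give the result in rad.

0.110 rad

ω = 2π·1.48 = 9.299 rad/s, so T = P/ω = 3010×10³ / 9.299 = 323700 N·m.
J_AB = π(0.291)⁴/32 = 7.04×10^-4 m⁴; J_BC = π(0.468)⁴/32 = 4.71×10^-3 m⁴; J_CD = π(0.238)⁴/32 = 3.15×10^-4 m⁴.
θ = (T/G)·Σ L_i/J_i = (323700/43.0×10⁹)·(4.24/7.04×10^-4 + 2.34/4.71×10^-3 + 2.53/3.15×10^-4) = 0.1095 rad.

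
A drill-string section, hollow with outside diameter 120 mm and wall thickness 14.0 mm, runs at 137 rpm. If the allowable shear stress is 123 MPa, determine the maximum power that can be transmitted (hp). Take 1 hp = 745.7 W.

526 hp

J = π(d_o⁴ − d_i⁴)/32 = π(0.120⁴ − 0.0920⁴)/32 = 1.332×10^-5 m⁴.
T_max = τ_allow·J/r = 1.23×10^8 × 1.332×10^-5 / 0.0600 = 27310 N·m.
ω = 2π·137/60 = 14.35 rad/s, so P_max = T_max·ω = 3.919×10^5 W.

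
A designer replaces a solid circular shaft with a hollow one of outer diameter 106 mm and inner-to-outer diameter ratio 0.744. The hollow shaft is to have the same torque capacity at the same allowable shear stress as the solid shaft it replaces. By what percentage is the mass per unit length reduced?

43.0 %

Equal τ_max and T ⇒ the solid shaft needs d_s³ = d_o³(1−k⁴), so d_s = 106·(1−0.744⁴)^(1/3) = 93.83 mm.
Area ratio A_h/A_s = d_o²(1−k²)/d_s² = (1−k²)/(1−k⁴)^(2/3) = 0.5698.
Mass saving = 1 − 0.5698 = 43.0 %.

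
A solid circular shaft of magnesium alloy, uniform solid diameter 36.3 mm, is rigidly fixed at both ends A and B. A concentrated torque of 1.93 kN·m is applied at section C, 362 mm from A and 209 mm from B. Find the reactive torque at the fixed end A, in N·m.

With uniform GJ and both ends fixed, compatibility θ_AC = θ_CB gives T_A·a = T_B·b, together with T_A + T_B = T₀.
T_A = T₀·b/(a+b) = 1930·209/571.0 = 706.4 N·m; T_B = 1224 N·m.

706 N·m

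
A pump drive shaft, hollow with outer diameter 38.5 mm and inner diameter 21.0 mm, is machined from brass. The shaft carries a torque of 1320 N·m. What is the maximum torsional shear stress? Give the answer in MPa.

J = π(d_o⁴ − d_i⁴)/32 = π(0.0385⁴ − 0.0210⁴)/32 = 1.966×10^-7 m⁴.
τ_max = T·r/J = 1320 × 0.0192 / 1.966×10^-7 = 1.292×10^8 Pa.

129 MPa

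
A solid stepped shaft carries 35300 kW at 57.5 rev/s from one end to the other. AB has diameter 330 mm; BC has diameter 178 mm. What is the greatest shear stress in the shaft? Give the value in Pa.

ω = 2π·57.5 = 361.3 rad/s, so T = P/ω = 35300×10³ / 361.3 = 97710 N·m.
Under the same torque, τ_max = 16T/(πd³) is largest where d is smallest — segment BC (d = 178 mm).
τ_max = 16·97710/(π·(0.178)³) = 8.823×10^7 Pa.

8.82e7 Pa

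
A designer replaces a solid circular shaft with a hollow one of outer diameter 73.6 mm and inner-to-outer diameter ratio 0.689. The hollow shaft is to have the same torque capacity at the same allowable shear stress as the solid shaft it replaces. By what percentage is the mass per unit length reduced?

37.7 %

Equal τ_max and T ⇒ the solid shaft needs d_s³ = d_o³(1−k⁴), so d_s = 73.6·(1−0.689⁴)^(1/3) = 67.59 mm.
Area ratio A_h/A_s = d_o²(1−k²)/d_s² = (1−k²)/(1−k⁴)^(2/3) = 0.6228.
Mass saving = 1 − 0.6228 = 37.7 %.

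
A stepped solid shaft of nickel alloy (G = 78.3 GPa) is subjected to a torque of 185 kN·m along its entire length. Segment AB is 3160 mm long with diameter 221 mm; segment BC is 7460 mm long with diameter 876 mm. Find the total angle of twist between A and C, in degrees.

J_AB = π(0.221)⁴/32 = 2.34×10^-4 m⁴; J_BC = π(0.876)⁴/32 = 0.0578 m⁴.
θ = (T/G)·Σ L_i/J_i = (185000/78.3×10⁹)·(3.16/2.34×10^-4 + 7.46/0.0578) = 0.03219 rad.

1.84°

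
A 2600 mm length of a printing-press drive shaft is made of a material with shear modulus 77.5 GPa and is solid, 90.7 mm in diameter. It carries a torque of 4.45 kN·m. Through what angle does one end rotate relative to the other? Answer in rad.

J = πd⁴/32 = π(0.0907)⁴/32 = 6.644×10^-6 m⁴.
θ = T·L/(G·J) = 4450 × 2.60 / (77.5×10⁹ × 6.644×10^-6) = 0.02247 rad.

0.0225 rad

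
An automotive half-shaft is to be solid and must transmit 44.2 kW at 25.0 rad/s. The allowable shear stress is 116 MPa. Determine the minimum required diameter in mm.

ω = 25.0 rad/s, so T = P/ω = 44.2×10³ / 25.00 = 1768 N·m.
For a solid shaft τ_max = 16T/(πd³), so d = (16T/(π τ_allow))^(1/3) = (16·1768/(π·1.16×10^8))^(1/3) = 0.04266 m.

42.7 mm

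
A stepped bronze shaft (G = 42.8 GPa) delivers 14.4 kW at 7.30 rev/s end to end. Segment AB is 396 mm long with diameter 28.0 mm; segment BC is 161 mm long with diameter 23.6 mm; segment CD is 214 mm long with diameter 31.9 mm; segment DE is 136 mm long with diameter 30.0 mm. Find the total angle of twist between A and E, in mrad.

115 mrad

ω = 2π·7.30 = 45.87 rad/s, so T = P/ω = 14.4×10³ / 45.87 = 313.9 N·m.
J_AB = π(0.0280)⁴/32 = 6.03×10^-8 m⁴; J_BC = π(0.0236)⁴/32 = 3.05×10^-8 m⁴; J_CD = π(0.0319)⁴/32 = 1.02×10^-7 m⁴; J_DE = π(0.0300)⁴/32 = 7.95×10^-8 m⁴.
θ = (T/G)·Σ L_i/J_i = (313.9/42.8×10⁹)·(0.396/6.03×10^-8 + 0.161/3.05×10^-8 + 0.214/1.02×10^-7 + 0.136/7.95×10^-8) = 0.1149 rad.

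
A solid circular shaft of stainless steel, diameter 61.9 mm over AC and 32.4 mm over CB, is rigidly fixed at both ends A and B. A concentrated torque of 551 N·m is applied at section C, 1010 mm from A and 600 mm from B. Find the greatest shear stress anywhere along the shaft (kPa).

Compatibility: T_A·a/J_AC = T_B·b/J_CB with T_A + T_B = T₀.
J_AC = 1.44×10^-6 m⁴, J_CB = 1.08×10^-7 m⁴, so T_A = T₀·(J_AC/a)/((J_AC/a)+(J_CB/b)) = 489.2 N·m, T_B = 61.81 N·m.
τ in each portion: τ_AC = 1.05×10^7 Pa, τ_CB = 9.26×10^6 Pa; maximum is in AC.
τ_max = T_AC·r/J = 489.2·0.0309/1.44×10^-6 = 1.050×10^7 Pa.

10500 kPa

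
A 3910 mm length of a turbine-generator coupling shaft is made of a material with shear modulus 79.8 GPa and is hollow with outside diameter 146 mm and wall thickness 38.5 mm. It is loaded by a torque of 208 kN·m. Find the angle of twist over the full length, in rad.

0.240 rad

J = π(d_o⁴ − d_i⁴)/32 = π(0.146⁴ − 0.0690⁴)/32 = 4.238×10^-5 m⁴.
θ = T·L/(G·J) = 208000 × 3.91 / (79.8×10⁹ × 4.238×10^-5) = 0.2405 rad.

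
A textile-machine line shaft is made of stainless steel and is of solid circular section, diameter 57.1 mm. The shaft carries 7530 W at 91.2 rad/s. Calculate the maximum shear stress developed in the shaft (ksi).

0.328 ksi

ω = 91.2 rad/s, so T = P/ω = 7530 / 91.20 = 82.57 N·m.
J = πd⁴/32 = π(0.0571)⁴/32 = 1.044×10^-6 m⁴.
τ_max = T·r/J = 82.57 × 0.0285 / 1.044×10^-6 = 2.259×10^6 Pa.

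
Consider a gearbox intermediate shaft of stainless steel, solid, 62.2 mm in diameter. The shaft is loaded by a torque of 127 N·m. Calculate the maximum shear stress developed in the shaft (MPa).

J = πd⁴/32 = π(0.0622)⁴/32 = 1.469×10^-6 m⁴.
τ_max = T·r/J = 127.0 × 0.0311 / 1.469×10^-6 = 2.688×10^6 Pa.

2.69 MPa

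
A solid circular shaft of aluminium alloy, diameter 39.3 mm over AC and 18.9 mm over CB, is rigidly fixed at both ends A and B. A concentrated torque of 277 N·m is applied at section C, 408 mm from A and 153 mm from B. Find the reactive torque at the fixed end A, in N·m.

Compatibility: T_A·a/J_AC = T_B·b/J_CB with T_A + T_B = T₀.
J_AC = 2.34×10^-7 m⁴, J_CB = 1.25×10^-8 m⁴, so T_A = T₀·(J_AC/a)/((J_AC/a)+(J_CB/b)) = 242.4 N·m, T_B = 34.58 N·m.

242 N·m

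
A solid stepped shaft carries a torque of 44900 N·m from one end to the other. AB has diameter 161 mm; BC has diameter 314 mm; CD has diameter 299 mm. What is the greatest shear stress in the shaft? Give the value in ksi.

7.95 ksi

Under the same torque, τ_max = 16T/(πd³) is largest where d is smallest — segment AB (d = 161 mm).
τ_max = 16·44900/(π·(0.161)³) = 5.479×10^7 Pa.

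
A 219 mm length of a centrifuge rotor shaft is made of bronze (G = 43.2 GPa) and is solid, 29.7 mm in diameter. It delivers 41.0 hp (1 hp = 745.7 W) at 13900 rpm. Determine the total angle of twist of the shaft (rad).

0.00139 rad

ω = 2π·13900/60 = 1456 rad/s, so T = P/ω = 41.0×745.7 / 1456 = 21.00 N·m.
J = πd⁴/32 = π(0.0297)⁴/32 = 7.639×10^-8 m⁴.
θ = T·L/(G·J) = 21.00 × 0.219 / (43.2×10⁹ × 7.639×10^-8) = 1.394×10^-3 rad.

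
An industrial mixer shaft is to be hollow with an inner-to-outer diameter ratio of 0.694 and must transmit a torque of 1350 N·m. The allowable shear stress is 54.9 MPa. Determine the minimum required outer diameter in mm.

54.6 mm

For a hollow shaft with d_i/d_o = 0.694: τ_max = 16T/(π d_o³ (1−k⁴)), so d_o = [16T/(π τ_allow (1−k⁴))]^(1/3) = [16·1350/(π·5.49×10^7·0.7680)]^(1/3) = 0.05463 m.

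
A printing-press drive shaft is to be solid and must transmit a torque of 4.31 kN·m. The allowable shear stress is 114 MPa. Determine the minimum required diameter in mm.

For a solid shaft τ_max = 16T/(πd³), so d = (16T/(π τ_allow))^(1/3) = (16·4310/(π·1.14×10^8))^(1/3) = 0.05774 m.

57.7 mm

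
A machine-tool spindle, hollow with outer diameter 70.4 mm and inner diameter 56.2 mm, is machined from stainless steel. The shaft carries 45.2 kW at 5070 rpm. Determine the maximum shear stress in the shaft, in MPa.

2.09 MPa

ω = 2π·5070/60 = 530.9 rad/s, so T = P/ω = 45.2×10³ / 530.9 = 85.13 N·m.
J = π(d_o⁴ − d_i⁴)/32 = π(0.0704⁴ − 0.0562⁴)/32 = 1.432×10^-6 m⁴.
τ_max = T·r/J = 85.13 × 0.0352 / 1.432×10^-6 = 2.092×10^6 Pa.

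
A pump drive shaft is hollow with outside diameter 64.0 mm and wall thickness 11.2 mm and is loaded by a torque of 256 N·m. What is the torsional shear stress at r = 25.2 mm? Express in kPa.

J = π(d_o⁴ − d_i⁴)/32 = π(0.0640⁴ − 0.0416⁴)/32 = 1.353×10^-6 m⁴.
Shear stress varies linearly with radius: τ = T·r/J = 256.0 × 0.0252 / 1.353×10^-6 = 4.768×10^6 Pa.

4770 kPa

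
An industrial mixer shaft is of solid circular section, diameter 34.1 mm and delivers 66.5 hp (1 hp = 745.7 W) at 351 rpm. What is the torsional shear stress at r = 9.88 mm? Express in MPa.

ω = 2π·351/60 = 36.76 rad/s, so T = P/ω = 66.5×745.7 / 36.76 = 1349 N·m.
J = πd⁴/32 = π(0.0341)⁴/32 = 1.327×10^-7 m⁴.
Shear stress varies linearly with radius: τ = T·r/J = 1349 × 0.00988 / 1.327×10^-7 = 1.004×10^8 Pa.

100 MPa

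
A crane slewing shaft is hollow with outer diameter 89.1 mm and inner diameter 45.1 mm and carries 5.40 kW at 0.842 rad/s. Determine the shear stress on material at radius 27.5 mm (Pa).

ω = 0.842 rad/s, so T = P/ω = 5.40×10³ / 0.8420 = 6413 N·m.
J = π(d_o⁴ − d_i⁴)/32 = π(0.0891⁴ − 0.0451⁴)/32 = 5.781×10^-6 m⁴.
Shear stress varies linearly with radius: τ = T·r/J = 6413 × 0.0275 / 5.781×10^-6 = 3.051×10^7 Pa.

3.05e7 Pa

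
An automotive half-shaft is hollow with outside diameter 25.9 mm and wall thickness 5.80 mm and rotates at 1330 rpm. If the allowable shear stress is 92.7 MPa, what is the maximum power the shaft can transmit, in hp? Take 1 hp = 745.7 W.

J = π(d_o⁴ − d_i⁴)/32 = π(0.0259⁴ − 0.0143⁴)/32 = 4.007×10^-8 m⁴.
T_max = τ_allow·J/r = 9.27×10^7 × 4.007×10^-8 / 0.0129 = 286.8 N·m.
ω = 2π·1330/60 = 139.3 rad/s, so P_max = T_max·ω = 3.995×10^4 W.

53.6 hp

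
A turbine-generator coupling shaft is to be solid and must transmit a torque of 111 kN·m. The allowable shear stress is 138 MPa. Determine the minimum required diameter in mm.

For a solid shaft τ_max = 16T/(πd³), so d = (16T/(π τ_allow))^(1/3) = (16·111000/(π·1.38×10^8))^(1/3) = 0.1600 m.

160 mm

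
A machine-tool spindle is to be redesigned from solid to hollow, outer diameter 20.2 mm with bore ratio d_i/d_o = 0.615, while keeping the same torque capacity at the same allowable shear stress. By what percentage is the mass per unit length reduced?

Equal τ_max and T ⇒ the solid shaft needs d_s³ = d_o³(1−k⁴), so d_s = 20.2·(1−0.615⁴)^(1/3) = 19.19 mm.
Area ratio A_h/A_s = d_o²(1−k²)/d_s² = (1−k²)/(1−k⁴)^(2/3) = 0.6892.
Mass saving = 1 − 0.6892 = 31.1 %.

31.1 %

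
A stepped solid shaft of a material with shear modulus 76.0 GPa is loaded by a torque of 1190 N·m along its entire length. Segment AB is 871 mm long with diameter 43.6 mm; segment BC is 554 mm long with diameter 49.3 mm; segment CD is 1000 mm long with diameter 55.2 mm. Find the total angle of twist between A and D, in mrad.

70.6 mrad

J_AB = π(0.0436)⁴/32 = 3.55×10^-7 m⁴; J_BC = π(0.0493)⁴/32 = 5.80×10^-7 m⁴; J_CD = π(0.0552)⁴/32 = 9.11×10^-7 m⁴.
θ = (T/G)·Σ L_i/J_i = (1190/76.0×10⁹)·(0.871/3.55×10^-7 + 0.554/5.80×10^-7 + 1.00/9.11×10^-7) = 0.07058 rad.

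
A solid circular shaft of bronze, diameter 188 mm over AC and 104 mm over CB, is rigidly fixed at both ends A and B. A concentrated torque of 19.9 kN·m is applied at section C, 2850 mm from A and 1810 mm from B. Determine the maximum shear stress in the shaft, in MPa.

Compatibility: T_A·a/J_AC = T_B·b/J_CB with T_A + T_B = T₀.
J_AC = 1.23×10^-4 m⁴, J_CB = 1.15×10^-5 m⁴, so T_A = T₀·(J_AC/a)/((J_AC/a)+(J_CB/b)) = 17340 N·m, T_B = 2557 N·m.
τ in each portion: τ_AC = 1.33×10^7 Pa, τ_CB = 1.16×10^7 Pa; maximum is in AC.
τ_max = T_AC·r/J = 17340·0.0940/1.23×10^-4 = 1.329×10^7 Pa.

13.3 MPa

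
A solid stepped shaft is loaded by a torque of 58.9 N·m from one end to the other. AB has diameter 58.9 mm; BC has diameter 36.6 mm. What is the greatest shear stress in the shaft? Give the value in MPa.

Under the same torque, τ_max = 16T/(πd³) is largest where d is smallest — segment BC (d = 36.6 mm).
τ_max = 16·58.90/(π·(0.0366)³) = 6.118×10^6 Pa.

6.12 MPa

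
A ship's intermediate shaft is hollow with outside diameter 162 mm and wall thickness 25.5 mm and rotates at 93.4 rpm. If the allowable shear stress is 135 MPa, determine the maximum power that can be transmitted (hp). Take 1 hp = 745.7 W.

1150 hp

J = π(d_o⁴ − d_i⁴)/32 = π(0.162⁴ − 0.111⁴)/32 = 5.271×10^-5 m⁴.
T_max = τ_allow·J/r = 1.35×10^8 × 5.271×10^-5 / 0.0810 = 87860 N·m.
ω = 2π·93.4/60 = 9.781 rad/s, so P_max = T_max·ω = 8.593×10^5 W.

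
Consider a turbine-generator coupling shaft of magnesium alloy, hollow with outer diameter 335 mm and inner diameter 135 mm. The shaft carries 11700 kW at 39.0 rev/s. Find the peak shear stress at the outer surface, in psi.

964 psi

ω = 2π·39.0 = 245.0 rad/s, so T = P/ω = 11700×10³ / 245.0 = 47750 N·m.
J = π(d_o⁴ − d_i⁴)/32 = π(0.335⁴ − 0.135⁴)/32 = 1.204×10^-3 m⁴.
τ_max = T·r/J = 47750 × 0.168 / 1.204×10^-3 = 6.643×10^6 Pa.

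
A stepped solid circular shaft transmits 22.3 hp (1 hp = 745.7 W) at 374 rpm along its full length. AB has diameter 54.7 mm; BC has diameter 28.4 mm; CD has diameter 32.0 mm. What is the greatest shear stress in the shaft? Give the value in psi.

13700 psi

ω = 2π·374/60 = 39.17 rad/s, so T = P/ω = 22.3×745.7 / 39.17 = 424.6 N·m.
Under the same torque, τ_max = 16T/(πd³) is largest where d is smallest — segment BC (d = 28.4 mm).
τ_max = 16·424.6/(π·(0.0284)³) = 9.440×10^7 Pa.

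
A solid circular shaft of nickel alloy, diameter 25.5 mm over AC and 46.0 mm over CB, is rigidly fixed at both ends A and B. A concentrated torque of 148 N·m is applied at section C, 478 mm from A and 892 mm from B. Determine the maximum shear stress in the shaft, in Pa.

6.81e6 Pa

Compatibility: T_A·a/J_AC = T_B·b/J_CB with T_A + T_B = T₀.
J_AC = 4.15×10^-8 m⁴, J_CB = 4.40×10^-7 m⁴, so T_A = T₀·(J_AC/a)/((J_AC/a)+(J_CB/b)) = 22.17 N·m, T_B = 125.8 N·m.
τ in each portion: τ_AC = 6.81×10^6 Pa, τ_CB = 6.58×10^6 Pa; maximum is in AC.
τ_max = T_AC·r/J = 22.17·0.0127/4.15×10^-8 = 6.811×10^6 Pa.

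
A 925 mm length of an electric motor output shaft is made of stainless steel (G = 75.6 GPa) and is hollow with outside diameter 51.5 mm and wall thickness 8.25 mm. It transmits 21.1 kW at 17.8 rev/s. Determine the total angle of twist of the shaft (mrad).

4.25 mrad

ω = 2π·17.8 = 111.8 rad/s, so T = P/ω = 21.1×10³ / 111.8 = 188.7 N·m.
J = π(d_o⁴ − d_i⁴)/32 = π(0.0515⁴ − 0.0350⁴)/32 = 5.433×10^-7 m⁴.
θ = T·L/(G·J) = 188.7 × 0.925 / (75.6×10⁹ × 5.433×10^-7) = 4.249×10^-3 rad.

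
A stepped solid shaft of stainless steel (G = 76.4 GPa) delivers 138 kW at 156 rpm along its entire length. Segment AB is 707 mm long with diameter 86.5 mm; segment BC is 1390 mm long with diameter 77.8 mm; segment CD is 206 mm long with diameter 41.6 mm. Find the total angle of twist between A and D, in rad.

0.134 rad

ω = 2π·156/60 = 16.34 rad/s, so T = P/ω = 138×10³ / 16.34 = 8447 N·m.
J_AB = π(0.0865)⁴/32 = 5.50×10^-6 m⁴; J_BC = π(0.0778)⁴/32 = 3.60×10^-6 m⁴; J_CD = π(0.0416)⁴/32 = 2.94×10^-7 m⁴.
θ = (T/G)·Σ L_i/J_i = (8447/76.4×10⁹)·(0.707/5.50×10^-6 + 1.39/3.60×10^-6 + 0.206/2.94×10^-7) = 0.1344 rad.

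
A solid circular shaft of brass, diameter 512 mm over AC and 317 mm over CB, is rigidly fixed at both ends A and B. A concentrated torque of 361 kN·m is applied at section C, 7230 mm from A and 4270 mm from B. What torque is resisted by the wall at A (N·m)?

289000 N·m

Compatibility: T_A·a/J_AC = T_B·b/J_CB with T_A + T_B = T₀.
J_AC = 6.75×10^-3 m⁴, J_CB = 9.91×10^-4 m⁴, so T_A = T₀·(J_AC/a)/((J_AC/a)+(J_CB/b)) = 289100 N·m, T_B = 71920 N·m.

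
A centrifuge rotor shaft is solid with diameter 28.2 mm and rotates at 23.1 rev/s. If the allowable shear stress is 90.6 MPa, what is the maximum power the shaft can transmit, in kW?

57.9 kW

J = πd⁴/32 = π(0.0282)⁴/32 = 6.209×10^-8 m⁴.
T_max = τ_allow·J/r = 9.06×10^7 × 6.209×10^-8 / 0.0141 = 398.9 N·m.
ω = 2π·23.1 = 145.1 rad/s, so P_max = T_max·ω = 5.790×10^4 W.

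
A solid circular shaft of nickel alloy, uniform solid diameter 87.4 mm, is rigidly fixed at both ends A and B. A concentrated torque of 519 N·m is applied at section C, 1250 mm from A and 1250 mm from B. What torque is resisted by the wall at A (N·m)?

260 N·m

With uniform GJ and both ends fixed, compatibility θ_AC = θ_CB gives T_A·a = T_B·b, together with T_A + T_B = T₀.
T_A = T₀·b/(a+b) = 519.0·1250/2500 = 259.5 N·m; T_B = 259.5 N·m.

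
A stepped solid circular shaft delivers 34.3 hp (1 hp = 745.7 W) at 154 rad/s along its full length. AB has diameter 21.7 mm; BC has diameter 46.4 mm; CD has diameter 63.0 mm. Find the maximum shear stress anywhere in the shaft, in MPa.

82.8 MPa

ω = 154 rad/s, so T = P/ω = 34.3×745.7 / 154.0 = 166.1 N·m.
Under the same torque, τ_max = 16T/(πd³) is largest where d is smallest — segment AB (d = 21.7 mm).
τ_max = 16·166.1/(π·(0.0217)³) = 8.278×10^7 Pa.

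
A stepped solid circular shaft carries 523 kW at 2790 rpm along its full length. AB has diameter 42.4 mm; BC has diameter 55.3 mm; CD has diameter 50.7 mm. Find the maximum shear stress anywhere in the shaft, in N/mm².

ω = 2π·2790/60 = 292.2 rad/s, so T = P/ω = 523×10³ / 292.2 = 1790 N·m.
Under the same torque, τ_max = 16T/(πd³) is largest where d is smallest — segment AB (d = 42.4 mm).
τ_max = 16·1790/(π·(0.0424)³) = 1.196×10^8 Pa.

120 N/mm²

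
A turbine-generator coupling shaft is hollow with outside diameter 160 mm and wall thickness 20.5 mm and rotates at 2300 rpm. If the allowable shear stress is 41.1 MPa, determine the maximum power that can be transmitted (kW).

J = π(d_o⁴ − d_i⁴)/32 = π(0.160⁴ − 0.119⁴)/32 = 4.465×10^-5 m⁴.
T_max = τ_allow·J/r = 4.11×10^7 × 4.465×10^-5 / 0.0800 = 22940 N·m.
ω = 2π·2300/60 = 240.9 rad/s, so P_max = T_max·ω = 5.525×10^6 W.

5530 kW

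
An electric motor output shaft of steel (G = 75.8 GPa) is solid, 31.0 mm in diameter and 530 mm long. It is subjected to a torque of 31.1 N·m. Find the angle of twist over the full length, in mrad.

2.40 mrad

J = πd⁴/32 = π(0.0310)⁴/32 = 9.067×10^-8 m⁴.
θ = T·L/(G·J) = 31.10 × 0.530 / (75.8×10⁹ × 9.067×10^-8) = 2.398×10^-3 rad.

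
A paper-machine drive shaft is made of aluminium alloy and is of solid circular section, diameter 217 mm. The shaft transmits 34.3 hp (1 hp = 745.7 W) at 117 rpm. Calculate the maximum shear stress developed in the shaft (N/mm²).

ω = 2π·117/60 = 12.25 rad/s, so T = P/ω = 34.3×745.7 / 12.25 = 2088 N·m.
J = πd⁴/32 = π(0.217)⁴/32 = 2.177×10^-4 m⁴.
τ_max = T·r/J = 2088 × 0.108 / 2.177×10^-4 = 1.040×10^6 Pa.

1.04 N/mm²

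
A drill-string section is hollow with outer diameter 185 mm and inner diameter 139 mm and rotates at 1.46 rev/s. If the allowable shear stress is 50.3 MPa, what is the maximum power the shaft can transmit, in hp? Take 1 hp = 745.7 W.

524 hp

J = π(d_o⁴ − d_i⁴)/32 = π(0.185⁴ − 0.139⁴)/32 = 7.835×10^-5 m⁴.
T_max = τ_allow·J/r = 5.03×10^7 × 7.835×10^-5 / 0.0925 = 42600 N·m.
ω = 2π·1.46 = 9.173 rad/s, so P_max = T_max·ω = 3.908×10^5 W.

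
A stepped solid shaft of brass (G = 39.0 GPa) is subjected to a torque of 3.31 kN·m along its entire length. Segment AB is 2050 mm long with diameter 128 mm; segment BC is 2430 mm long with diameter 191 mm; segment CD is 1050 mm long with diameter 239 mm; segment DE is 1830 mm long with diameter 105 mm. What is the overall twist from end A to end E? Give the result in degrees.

1.23°

J_AB = π(0.128)⁴/32 = 2.64×10^-5 m⁴; J_BC = π(0.191)⁴/32 = 1.31×10^-4 m⁴; J_CD = π(0.239)⁴/32 = 3.20×10^-4 m⁴; J_DE = π(0.105)⁴/32 = 1.19×10^-5 m⁴.
θ = (T/G)·Σ L_i/J_i = (3310/39.0×10⁹)·(2.05/2.64×10^-5 + 2.43/1.31×10^-4 + 1.05/3.20×10^-4 + 1.83/1.19×10^-5) = 0.02147 rad.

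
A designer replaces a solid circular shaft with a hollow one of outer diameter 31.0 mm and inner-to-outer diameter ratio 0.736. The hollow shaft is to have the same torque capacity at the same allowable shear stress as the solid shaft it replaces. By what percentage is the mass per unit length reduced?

Equal τ_max and T ⇒ the solid shaft needs d_s³ = d_o³(1−k⁴), so d_s = 31.0·(1−0.736⁴)^(1/3) = 27.61 mm.
Area ratio A_h/A_s = d_o²(1−k²)/d_s² = (1−k²)/(1−k⁴)^(2/3) = 0.5777.
Mass saving = 1 − 0.5777 = 42.2 %.

42.2 %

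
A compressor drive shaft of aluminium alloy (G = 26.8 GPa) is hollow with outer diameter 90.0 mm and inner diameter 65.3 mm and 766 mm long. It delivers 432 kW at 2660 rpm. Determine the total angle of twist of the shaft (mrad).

9.52 mrad

ω = 2π·2660/60 = 278.6 rad/s, so T = P/ω = 432×10³ / 278.6 = 1551 N·m.
J = π(d_o⁴ − d_i⁴)/32 = π(0.0900⁴ − 0.0653⁴)/32 = 4.656×10^-6 m⁴.
θ = T·L/(G·J) = 1551 × 0.766 / (26.8×10⁹ × 4.656×10^-6) = 9.520×10^-3 rad.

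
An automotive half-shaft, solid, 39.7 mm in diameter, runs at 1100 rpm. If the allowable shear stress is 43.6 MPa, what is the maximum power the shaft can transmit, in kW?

61.7 kW

J = πd⁴/32 = π(0.0397)⁴/32 = 2.439×10^-7 m⁴.
T_max = τ_allow·J/r = 4.36×10^7 × 2.439×10^-7 / 0.0199 = 535.7 N·m.
ω = 2π·1100/60 = 115.2 rad/s, so P_max = T_max·ω = 6.170×10^4 W.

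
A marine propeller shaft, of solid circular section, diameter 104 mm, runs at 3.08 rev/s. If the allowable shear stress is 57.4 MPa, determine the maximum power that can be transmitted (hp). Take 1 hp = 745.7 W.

329 hp

J = πd⁴/32 = π(0.104)⁴/32 = 1.149×10^-5 m⁴.
T_max = τ_allow·J/r = 5.74×10^7 × 1.149×10^-5 / 0.0520 = 12680 N·m.
ω = 2π·3.08 = 19.35 rad/s, so P_max = T_max·ω = 2.453×10^5 W.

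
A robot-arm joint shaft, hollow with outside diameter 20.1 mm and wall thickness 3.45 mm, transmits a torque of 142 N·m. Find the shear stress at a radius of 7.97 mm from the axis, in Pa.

J = π(d_o⁴ − d_i⁴)/32 = π(0.0201⁴ − 0.0132⁴)/32 = 1.304×10^-8 m⁴.
Shear stress varies linearly with radius: τ = T·r/J = 142.0 × 0.00797 / 1.304×10^-8 = 8.676×10^7 Pa.

8.68e7 Pa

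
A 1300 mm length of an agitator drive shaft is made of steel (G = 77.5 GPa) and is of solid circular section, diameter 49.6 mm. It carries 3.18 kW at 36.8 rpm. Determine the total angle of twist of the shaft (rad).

ω = 2π·36.8/60 = 3.854 rad/s, so T = P/ω = 3.18×10³ / 3.854 = 825.2 N·m.
J = πd⁴/32 = π(0.0496)⁴/32 = 5.942×10^-7 m⁴.
θ = T·L/(G·J) = 825.2 × 1.30 / (77.5×10⁹ × 5.942×10^-7) = 0.02330 rad.

0.0233 rad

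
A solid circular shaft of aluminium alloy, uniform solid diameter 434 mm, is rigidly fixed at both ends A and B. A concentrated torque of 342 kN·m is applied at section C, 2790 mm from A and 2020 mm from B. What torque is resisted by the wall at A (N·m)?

144000 N·m

With uniform GJ and both ends fixed, compatibility θ_AC = θ_CB gives T_A·a = T_B·b, together with T_A + T_B = T₀.
T_A = T₀·b/(a+b) = 342000·2020/4810 = 143600 N·m; T_B = 198400 N·m.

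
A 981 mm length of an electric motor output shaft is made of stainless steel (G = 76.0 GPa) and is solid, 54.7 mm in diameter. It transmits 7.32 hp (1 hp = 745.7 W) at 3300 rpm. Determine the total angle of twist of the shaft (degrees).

ω = 2π·3300/60 = 345.6 rad/s, so T = P/ω = 7.32×745.7 / 345.6 = 15.80 N·m.
J = πd⁴/32 = π(0.0547)⁴/32 = 8.789×10^-7 m⁴.
θ = T·L/(G·J) = 15.80 × 0.981 / (76.0×10⁹ × 8.789×10^-7) = 2.320×10^-4 rad.

0.0133°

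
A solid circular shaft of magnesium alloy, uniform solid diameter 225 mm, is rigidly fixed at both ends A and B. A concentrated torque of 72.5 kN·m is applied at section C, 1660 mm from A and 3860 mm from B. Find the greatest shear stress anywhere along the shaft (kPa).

22700 kPa

With uniform GJ and both ends fixed, compatibility θ_AC = θ_CB gives T_A·a = T_B·b, together with T_A + T_B = T₀.
T_A = T₀·b/(a+b) = 72500·3860/5520 = 50700 N·m; T_B = 21800 N·m.
τ in each portion: τ_AC = 2.27×10^7 Pa, τ_CB = 9.75×10^6 Pa; maximum is in AC.
τ_max = T_AC·r/J = 50700·0.113/2.52×10^-4 = 2.267×10^7 Pa.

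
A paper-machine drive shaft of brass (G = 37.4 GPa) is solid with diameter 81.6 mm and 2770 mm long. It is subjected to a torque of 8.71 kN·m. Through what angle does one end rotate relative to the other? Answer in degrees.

J = πd⁴/32 = π(0.0816)⁴/32 = 4.353×10^-6 m⁴.
θ = T·L/(G·J) = 8710 × 2.77 / (37.4×10⁹ × 4.353×10^-6) = 0.1482 rad.

8.49°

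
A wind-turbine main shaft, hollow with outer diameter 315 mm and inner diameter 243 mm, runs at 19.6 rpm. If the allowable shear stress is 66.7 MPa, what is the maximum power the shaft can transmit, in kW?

543 kW

J = π(d_o⁴ − d_i⁴)/32 = π(0.315⁴ − 0.243⁴)/32 = 6.243×10^-4 m⁴.
T_max = τ_allow·J/r = 6.67×10^7 × 6.243×10^-4 / 0.158 = 264400 N·m.
ω = 2π·19.6/60 = 2.053 rad/s, so P_max = T_max·ω = 5.426×10^5 W.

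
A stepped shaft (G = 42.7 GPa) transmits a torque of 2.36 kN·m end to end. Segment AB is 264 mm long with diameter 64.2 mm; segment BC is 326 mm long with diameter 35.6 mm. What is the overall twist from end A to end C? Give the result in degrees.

J_AB = π(0.0642)⁴/32 = 1.67×10^-6 m⁴; J_BC = π(0.0356)⁴/32 = 1.58×10^-7 m⁴.
θ = (T/G)·Σ L_i/J_i = (2360/42.7×10⁹)·(0.264/1.67×10^-6 + 0.326/1.58×10^-7) = 0.1230 rad.

7.05°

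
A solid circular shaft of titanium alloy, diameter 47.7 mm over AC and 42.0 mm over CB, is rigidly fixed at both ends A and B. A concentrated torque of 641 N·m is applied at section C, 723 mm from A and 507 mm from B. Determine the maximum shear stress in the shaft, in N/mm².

Compatibility: T_A·a/J_AC = T_B·b/J_CB with T_A + T_B = T₀.
J_AC = 5.08×10^-7 m⁴, J_CB = 3.05×10^-7 m⁴, so T_A = T₀·(J_AC/a)/((J_AC/a)+(J_CB/b)) = 345.2 N·m, T_B = 295.8 N·m.
τ in each portion: τ_AC = 1.62×10^7 Pa, τ_CB = 2.03×10^7 Pa; maximum is in CB.
τ_max = T_CB·r/J = 295.8·0.0210/3.05×10^-7 = 2.034×10^7 Pa.

20.3 N/mm²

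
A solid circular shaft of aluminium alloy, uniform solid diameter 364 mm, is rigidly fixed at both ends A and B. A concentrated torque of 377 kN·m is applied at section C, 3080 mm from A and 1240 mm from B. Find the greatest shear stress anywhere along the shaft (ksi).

4.12 ksi

With uniform GJ and both ends fixed, compatibility θ_AC = θ_CB gives T_A·a = T_B·b, together with T_A + T_B = T₀.
T_A = T₀·b/(a+b) = 377000·1240/4320 = 108200 N·m; T_B = 268800 N·m.
τ in each portion: τ_AC = 1.14×10^7 Pa, τ_CB = 2.84×10^7 Pa; maximum is in CB.
τ_max = T_CB·r/J = 268800·0.182/1.72×10^-3 = 2.838×10^7 Pa.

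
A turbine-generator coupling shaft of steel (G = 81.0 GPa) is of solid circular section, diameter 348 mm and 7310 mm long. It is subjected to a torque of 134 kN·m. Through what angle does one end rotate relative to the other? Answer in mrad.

8.40 mrad

J = πd⁴/32 = π(0.348)⁴/32 = 1.440×10^-3 m⁴.
θ = T·L/(G·J) = 134000 × 7.31 / (81.0×10⁹ × 1.440×10^-3) = 8.399×10^-3 rad.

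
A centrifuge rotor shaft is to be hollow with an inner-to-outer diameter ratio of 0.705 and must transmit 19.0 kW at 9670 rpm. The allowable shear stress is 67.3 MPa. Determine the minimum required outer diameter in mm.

ω = 2π·9670/60 = 1013 rad/s, so T = P/ω = 19.0×10³ / 1013 = 18.76 N·m.
For a hollow shaft with d_i/d_o = 0.705: τ_max = 16T/(π d_o³ (1−k⁴)), so d_o = [16T/(π τ_allow (1−k⁴))]^(1/3) = [16·18.76/(π·6.73×10^7·0.7530)]^(1/3) = 0.01235 m.

12.4 mm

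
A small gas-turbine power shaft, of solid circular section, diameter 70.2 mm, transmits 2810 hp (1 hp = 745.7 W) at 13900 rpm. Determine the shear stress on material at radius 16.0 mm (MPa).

9.66 MPa

ω = 2π·13900/60 = 1456 rad/s, so T = P/ω = 2810×745.7 / 1456 = 1440 N·m.
J = πd⁴/32 = π(0.0702)⁴/32 = 2.384×10^-6 m⁴.
Shear stress varies linearly with radius: τ = T·r/J = 1440 × 0.0160 / 2.384×10^-6 = 9.660×10^6 Pa.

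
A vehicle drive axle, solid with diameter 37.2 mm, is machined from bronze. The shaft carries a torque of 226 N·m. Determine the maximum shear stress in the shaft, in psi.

3240 psi

J = πd⁴/32 = π(0.0372)⁴/32 = 1.880×10^-7 m⁴.
τ_max = T·r/J = 226.0 × 0.0186 / 1.880×10^-7 = 2.236×10^7 Pa.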